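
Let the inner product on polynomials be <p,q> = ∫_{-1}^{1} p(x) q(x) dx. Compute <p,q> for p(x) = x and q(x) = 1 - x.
<p,q> = -2/3

Expand the product: p(x)·q(x) = -x^2 + x.
∫_{-1}^{1} of each monomial x^k gives [2/(k+1) if k even, 0 if k odd]. Integrating term-by-term (or equivalently evaluating the antiderivative F(x) = -x^3/3 + x^2/2 at the endpoints):
  F(1) − F(−1) = 1/6 − (5/6) = -2/3.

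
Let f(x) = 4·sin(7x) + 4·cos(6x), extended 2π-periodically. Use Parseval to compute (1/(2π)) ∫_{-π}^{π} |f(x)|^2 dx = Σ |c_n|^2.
Σ |c_n|^2 = 16

Expand |f|^2 and use orthogonality of {sin(nx), cos(mx)} on [-π, π]:
  ∫_{-π}^{π} sin(nx)^2 dx = π, ∫ cos(mx)^2 dx = π, and cross terms integrate to 0.
So ∫_{-π}^{π} f(x)^2 dx = 4^2 · π + 4^2 · π = (16 + 16)π.
Divide by 2π: (16 + 16)/2 = 16.
By Parseval, this equals Σ |c_n|^2.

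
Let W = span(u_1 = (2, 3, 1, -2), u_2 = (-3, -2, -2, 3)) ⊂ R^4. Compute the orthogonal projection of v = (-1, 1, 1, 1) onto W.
proj_W(v) = (-7/17, 12/17, -8/17, 7/17)

Set up U = [u_1 | ... | u_2] ∈ R^(4×2). The projector onto W = col(U) is P = U (U^T U)^(-1) U^T.
Compute U^T U =
  [18, -20]
  [-20, 26],
and U^T v = (0, 2).
Solve U^T U · c = U^T v for the coefficients: c = (10/17, 9/17). The projection is proj_W(v) = U c.
Check: (v - proj_W(v)) · u_1 = 0  (should be 0).
Check: (v - proj_W(v)) · u_2 = 0  (should be 0).
Result: proj_W(v) = (-7/17, 12/17, -8/17, 7/17).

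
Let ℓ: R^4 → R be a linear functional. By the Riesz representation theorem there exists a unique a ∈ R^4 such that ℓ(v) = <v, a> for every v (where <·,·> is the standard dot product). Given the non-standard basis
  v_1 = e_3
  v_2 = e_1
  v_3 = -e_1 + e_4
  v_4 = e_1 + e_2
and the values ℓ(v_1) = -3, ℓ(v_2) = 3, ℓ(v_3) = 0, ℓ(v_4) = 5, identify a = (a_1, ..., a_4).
a = (3, 2, -3, 3)

Write a = (a_1, ..., a_4) in the standard basis. For each basis vector v_i, ℓ(v_i) = <v_i, a> is a linear equation in the a_j's. Collect the n equations into a matrix system V a = ℓ, where row i of V is v_i (expressed in the standard basis). Since V is invertible (lower-triangular with 1s on the diagonal, up to permutation), solve by back-substitution:
  V =
[[0, 0, 1, 0],
 [1, 0, 0, 0],
 [-1, 0, 0, 1],
 [1, 1, 0, 0]]
  V a = (-3, 3, 0, 5)
Solving gives a = (3, 2, -3, 3).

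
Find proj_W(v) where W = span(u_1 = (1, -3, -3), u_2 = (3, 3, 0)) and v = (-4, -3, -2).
proj_W(v) = (-103/34, -135/34, -12/17)

Set up U = [u_1 | ... | u_2] ∈ R^(3×2). The projector onto W = col(U) is P = U (U^T U)^(-1) U^T.
Compute U^T U =
  [19, -6]
  [-6, 18],
and U^T v = (11, -21).
Solve U^T U · c = U^T v for the coefficients: c = (4/17, -37/34). The projection is proj_W(v) = U c.
Check: (v - proj_W(v)) · u_1 = 0  (should be 0).
Check: (v - proj_W(v)) · u_2 = 0  (should be 0).
Result: proj_W(v) = (-103/34, -135/34, -12/17).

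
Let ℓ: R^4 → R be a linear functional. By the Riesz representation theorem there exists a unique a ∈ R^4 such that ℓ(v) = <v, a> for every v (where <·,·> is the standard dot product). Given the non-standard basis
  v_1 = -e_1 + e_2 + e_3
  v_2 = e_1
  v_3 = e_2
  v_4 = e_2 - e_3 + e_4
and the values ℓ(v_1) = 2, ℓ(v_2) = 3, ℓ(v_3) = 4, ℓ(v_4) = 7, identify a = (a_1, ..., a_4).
a = (3, 4, 1, 4)

Write a = (a_1, ..., a_4) in the standard basis. For each basis vector v_i, ℓ(v_i) = <v_i, a> is a linear equation in the a_j's. Collect the n equations into a matrix system V a = ℓ, where row i of V is v_i (expressed in the standard basis). Since V is invertible (lower-triangular with 1s on the diagonal, up to permutation), solve by back-substitution:
  V =
[[-1, 1, 1, 0],
 [1, 0, 0, 0],
 [0, 1, 0, 0],
 [0, 1, -1, 1]]
  V a = (2, 3, 4, 7)
Solving gives a = (3, 4, 1, 4).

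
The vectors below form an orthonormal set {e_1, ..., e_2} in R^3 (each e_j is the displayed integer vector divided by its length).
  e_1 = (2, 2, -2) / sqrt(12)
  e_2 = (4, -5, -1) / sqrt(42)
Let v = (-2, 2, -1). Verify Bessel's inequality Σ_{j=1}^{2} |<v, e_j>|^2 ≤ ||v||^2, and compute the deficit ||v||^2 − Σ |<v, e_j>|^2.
Σ |<v, e_j>|^2 = 101/14; ||v||^2 = 9; deficit = 25/14

Write each e_j = u_j / sqrt(<u_j, u_j>) where u_j is the displayed integer vector. Then <v, e_j> = <v, u_j> / sqrt(<u_j, u_j>), so |<v, e_j>|^2 = <v, u_j>^2 / <u_j, u_j>.
Coefficients: <v, e_1> = 2/sqrt(12), <v, e_2> = -17/sqrt(42).
Square and sum: Σ |<v, e_j>|^2 = 101/14.
Compute ||v||^2 = v·v = 9.
Deficit = 9 − 101/14 = 25/14 ≥ 0, confirming Bessel's inequality. (The deficit equals ||v − Σ <v,e_j> e_j||^2, the squared distance from v to span{e_j}.)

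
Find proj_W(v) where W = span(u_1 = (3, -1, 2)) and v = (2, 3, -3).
proj_W(v) = (-9/14, 3/14, -3/7)

Set up U = [u_1 | ... | u_1] ∈ R^(3×1). The projector onto W = col(U) is P = U (U^T U)^(-1) U^T.
Compute U^T U =
  [14],
and U^T v = (-3).
Solve U^T U · c = U^T v for the coefficients: c = (-3/14). The projection is proj_W(v) = U c.
Check: (v - proj_W(v)) · u_1 = 0  (should be 0).
Result: proj_W(v) = (-9/14, 3/14, -3/7).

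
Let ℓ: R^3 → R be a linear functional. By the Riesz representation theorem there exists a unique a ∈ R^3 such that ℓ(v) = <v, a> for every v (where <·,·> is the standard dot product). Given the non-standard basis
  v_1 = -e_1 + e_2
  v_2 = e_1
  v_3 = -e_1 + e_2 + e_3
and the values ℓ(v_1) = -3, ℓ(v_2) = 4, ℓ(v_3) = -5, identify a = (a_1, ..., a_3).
a = (4, 1, -2)

Write a = (a_1, ..., a_3) in the standard basis. For each basis vector v_i, ℓ(v_i) = <v_i, a> is a linear equation in the a_j's. Collect the n equations into a matrix system V a = ℓ, where row i of V is v_i (expressed in the standard basis). Since V is invertible (lower-triangular with 1s on the diagonal, up to permutation), solve by back-substitution:
  V =
[[-1, 1, 0],
 [1, 0, 0],
 [-1, 1, 1]]
  V a = (-3, 4, -5)
Solving gives a = (4, 1, -2).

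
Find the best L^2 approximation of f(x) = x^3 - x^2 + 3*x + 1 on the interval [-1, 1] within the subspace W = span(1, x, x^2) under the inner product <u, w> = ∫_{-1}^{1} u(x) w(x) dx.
g(x) = -x^2 + 18*x/5 + 1

The best approximation g ∈ W is the orthogonal projection of f onto W. Writing g = a_0 + a_1 x + a_2 x^2, the coefficients solve the normal equations G · a = b where
  G_{ij} = <φ_i, φ_j> and b_i = <f, φ_i>, with φ_0 = 1, φ_1 = x, φ_2 = x^2.
G =
  [2, 0, 2/3]
  [0, 2/3, 0]
  [2/3, 0, 2/5],
b = (4/3, 12/5, 4/15).
Solving gives a_0 = 1, a_1 = 18/5, a_2 = -1, so
  g(x) = -x^2 + 18*x/5 + 1.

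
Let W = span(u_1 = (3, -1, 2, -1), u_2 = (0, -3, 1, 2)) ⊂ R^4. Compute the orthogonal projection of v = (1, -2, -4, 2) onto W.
proj_W(v) = (-88/67, -227/201, -71/201, 298/201)

Set up U = [u_1 | ... | u_2] ∈ R^(4×2). The projector onto W = col(U) is P = U (U^T U)^(-1) U^T.
Compute U^T U =
  [15, 3]
  [3, 14],
and U^T v = (-5, 6).
Solve U^T U · c = U^T v for the coefficients: c = (-88/201, 35/67). The projection is proj_W(v) = U c.
Check: (v - proj_W(v)) · u_1 = 0  (should be 0).
Check: (v - proj_W(v)) · u_2 = 0  (should be 0).
Result: proj_W(v) = (-88/67, -227/201, -71/201, 298/201).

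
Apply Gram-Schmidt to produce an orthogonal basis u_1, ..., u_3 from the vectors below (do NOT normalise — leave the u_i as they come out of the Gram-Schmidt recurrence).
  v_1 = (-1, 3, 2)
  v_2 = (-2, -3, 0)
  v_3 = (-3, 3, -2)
Orthogonal basis:
  u_1 = (-1, 3, 2)
  u_2 = (-5/2, -3/2, 1)
  u_3 = (-288/133, 192/133, -432/133)

Apply the Gram-Schmidt recurrence
  u_1 = v_1
  u_i = v_i − Σ_{j<i} ((v_i · u_j) / (u_j · u_j)) · u_j.

Step by step this gives:
  u_1 = (-1, 3, 2)
  u_2 = (-5/2, -3/2, 1)
  u_3 = (-288/133, 192/133, -432/133)

Orthogonality check:
  u_2 · u_1 = 0 (should be 0)
  u_3 · u_1 = 0 (should be 0)
  u_3 · u_2 = 0 (should be 0)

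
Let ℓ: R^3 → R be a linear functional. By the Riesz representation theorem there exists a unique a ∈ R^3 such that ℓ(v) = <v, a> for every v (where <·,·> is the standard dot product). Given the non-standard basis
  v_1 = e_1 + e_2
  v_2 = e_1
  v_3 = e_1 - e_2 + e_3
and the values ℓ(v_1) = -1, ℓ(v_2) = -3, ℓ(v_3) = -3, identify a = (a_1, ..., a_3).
a = (-3, 2, 2)

Write a = (a_1, ..., a_3) in the standard basis. For each basis vector v_i, ℓ(v_i) = <v_i, a> is a linear equation in the a_j's. Collect the n equations into a matrix system V a = ℓ, where row i of V is v_i (expressed in the standard basis). Since V is invertible (lower-triangular with 1s on the diagonal, up to permutation), solve by back-substitution:
  V =
[[1, 1, 0],
 [1, 0, 0],
 [1, -1, 1]]
  V a = (-1, -3, -3)
Solving gives a = (-3, 2, 2).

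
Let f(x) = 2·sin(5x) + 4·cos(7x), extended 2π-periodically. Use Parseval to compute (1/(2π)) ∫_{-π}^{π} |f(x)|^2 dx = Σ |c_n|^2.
Σ |c_n|^2 = 10

Expand |f|^2 and use orthogonality of {sin(nx), cos(mx)} on [-π, π]:
  ∫_{-π}^{π} sin(nx)^2 dx = π, ∫ cos(mx)^2 dx = π, and cross terms integrate to 0.
So ∫_{-π}^{π} f(x)^2 dx = 2^2 · π + 4^2 · π = (4 + 16)π.
Divide by 2π: (4 + 16)/2 = 10.
By Parseval, this equals Σ |c_n|^2.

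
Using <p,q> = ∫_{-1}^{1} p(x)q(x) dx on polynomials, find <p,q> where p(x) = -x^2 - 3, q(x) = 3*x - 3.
<p,q> = 20

Expand the product: p(x)·q(x) = -3*x^3 + 3*x^2 - 9*x + 9.
∫_{-1}^{1} of each monomial x^k gives [2/(k+1) if k even, 0 if k odd]. Integrating term-by-term (or equivalently evaluating the antiderivative F(x) = -3*x^4/4 + x^3 - 9*x^2/2 + 9*x at the endpoints):
  F(1) − F(−1) = 19/4 − (-61/4) = 20.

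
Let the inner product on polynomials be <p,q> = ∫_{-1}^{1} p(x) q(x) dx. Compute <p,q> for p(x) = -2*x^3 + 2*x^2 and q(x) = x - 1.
<p,q> = -32/15

Expand the product: p(x)·q(x) = -2*x^4 + 4*x^3 - 2*x^2.
∫_{-1}^{1} of each monomial x^k gives [2/(k+1) if k even, 0 if k odd]. Integrating term-by-term (or equivalently evaluating the antiderivative F(x) = -2*x^5/5 + x^4 - 2*x^3/3 at the endpoints):
  F(1) − F(−1) = -1/15 − (31/15) = -32/15.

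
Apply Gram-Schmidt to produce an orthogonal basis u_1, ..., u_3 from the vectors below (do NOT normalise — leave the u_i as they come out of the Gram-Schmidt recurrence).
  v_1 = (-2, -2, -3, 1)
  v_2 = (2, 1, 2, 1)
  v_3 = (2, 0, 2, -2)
Orthogonal basis:
  u_1 = (-2, -2, -3, 1)
  u_2 = (7/9, -2/9, 1/6, 29/18)
  u_3 = (58/59, -84/59, 4/59, -40/59)

Apply the Gram-Schmidt recurrence
  u_1 = v_1
  u_i = v_i − Σ_{j<i} ((v_i · u_j) / (u_j · u_j)) · u_j.

Step by step this gives:
  u_1 = (-2, -2, -3, 1)
  u_2 = (7/9, -2/9, 1/6, 29/18)
  u_3 = (58/59, -84/59, 4/59, -40/59)

Orthogonality check:
  u_2 · u_1 = 0 (should be 0)
  u_3 · u_1 = 0 (should be 0)
  u_3 · u_2 = 0 (should be 0)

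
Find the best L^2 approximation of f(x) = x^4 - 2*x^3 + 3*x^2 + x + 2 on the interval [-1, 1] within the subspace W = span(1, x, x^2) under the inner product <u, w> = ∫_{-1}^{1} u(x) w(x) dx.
g(x) = 27*x^2/7 - x/5 + 67/35

The best approximation g ∈ W is the orthogonal projection of f onto W. Writing g = a_0 + a_1 x + a_2 x^2, the coefficients solve the normal equations G · a = b where
  G_{ij} = <φ_i, φ_j> and b_i = <f, φ_i>, with φ_0 = 1, φ_1 = x, φ_2 = x^2.
G =
  [2, 0, 2/3]
  [0, 2/3, 0]
  [2/3, 0, 2/5],
b = (32/5, -2/15, 296/105).
Solving gives a_0 = 67/35, a_1 = -1/5, a_2 = 27/7, so
  g(x) = 27*x^2/7 - x/5 + 67/35.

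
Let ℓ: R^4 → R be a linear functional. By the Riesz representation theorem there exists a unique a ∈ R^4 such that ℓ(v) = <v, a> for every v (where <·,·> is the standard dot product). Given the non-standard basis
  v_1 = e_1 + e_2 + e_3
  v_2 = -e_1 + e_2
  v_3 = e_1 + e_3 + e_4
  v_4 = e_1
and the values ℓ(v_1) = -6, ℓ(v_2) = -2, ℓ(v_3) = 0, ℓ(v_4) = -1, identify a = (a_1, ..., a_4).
a = (-1, -3, -2, 3)

Write a = (a_1, ..., a_4) in the standard basis. For each basis vector v_i, ℓ(v_i) = <v_i, a> is a linear equation in the a_j's. Collect the n equations into a matrix system V a = ℓ, where row i of V is v_i (expressed in the standard basis). Since V is invertible (lower-triangular with 1s on the diagonal, up to permutation), solve by back-substitution:
  V =
[[1, 1, 1, 0],
 [-1, 1, 0, 0],
 [1, 0, 1, 1],
 [1, 0, 0, 0]]
  V a = (-6, -2, 0, -1)
Solving gives a = (-1, -3, -2, 3).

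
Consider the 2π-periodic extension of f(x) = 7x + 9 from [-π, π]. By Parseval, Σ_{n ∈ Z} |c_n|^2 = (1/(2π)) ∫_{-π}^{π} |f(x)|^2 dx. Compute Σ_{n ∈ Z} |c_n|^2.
Σ |c_n|^2 = 49π^2/3 + 81

Expand and integrate term by term over [-π, π]:
  ∫ (7x)^2 dx = 49·(2π^3/3); ∫ 2·7·(9)·x dx = 0 (odd integrand); ∫ 9^2 dx = 81·2π.
So (1/(2π)) ∫_{-π}^{π} (7x + 9)^2 dx = 49π^2/3 + 81 = 49π^2/3 + 81.
Parseval ⇒ Σ |c_n|^2 = 49π^2/3 + 81.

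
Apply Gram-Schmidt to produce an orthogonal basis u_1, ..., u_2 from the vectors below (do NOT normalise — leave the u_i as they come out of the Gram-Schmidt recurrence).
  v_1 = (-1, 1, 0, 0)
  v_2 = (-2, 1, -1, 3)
Orthogonal basis:
  u_1 = (-1, 1, 0, 0)
  u_2 = (-1/2, -1/2, -1, 3)

Apply the Gram-Schmidt recurrence
  u_1 = v_1
  u_i = v_i − Σ_{j<i} ((v_i · u_j) / (u_j · u_j)) · u_j.

Step by step this gives:
  u_1 = (-1, 1, 0, 0)
  u_2 = (-1/2, -1/2, -1, 3)

Orthogonality check:
  u_2 · u_1 = 0 (should be 0)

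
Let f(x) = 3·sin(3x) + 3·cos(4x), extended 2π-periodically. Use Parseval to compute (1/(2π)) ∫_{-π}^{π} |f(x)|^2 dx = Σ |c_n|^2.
Σ |c_n|^2 = 9

Expand |f|^2 and use orthogonality of {sin(nx), cos(mx)} on [-π, π]:
  ∫_{-π}^{π} sin(nx)^2 dx = π, ∫ cos(mx)^2 dx = π, and cross terms integrate to 0.
So ∫_{-π}^{π} f(x)^2 dx = 3^2 · π + 3^2 · π = (9 + 9)π.
Divide by 2π: (9 + 9)/2 = 9.
By Parseval, this equals Σ |c_n|^2.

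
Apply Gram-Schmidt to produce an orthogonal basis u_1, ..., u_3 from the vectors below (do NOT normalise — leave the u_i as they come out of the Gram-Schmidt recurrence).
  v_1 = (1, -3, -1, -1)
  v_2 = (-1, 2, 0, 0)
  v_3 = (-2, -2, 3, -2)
Orthogonal basis:
  u_1 = (1, -3, -1, -1)
  u_2 = (-5/12, 1/4, -7/12, -7/12)
  u_3 = (-26/11, -13/11, 34/11, -21/11)

Apply the Gram-Schmidt recurrence
  u_1 = v_1
  u_i = v_i − Σ_{j<i} ((v_i · u_j) / (u_j · u_j)) · u_j.

Step by step this gives:
  u_1 = (1, -3, -1, -1)
  u_2 = (-5/12, 1/4, -7/12, -7/12)
  u_3 = (-26/11, -13/11, 34/11, -21/11)

Orthogonality check:
  u_2 · u_1 = 0 (should be 0)
  u_3 · u_1 = 0 (should be 0)
  u_3 · u_2 = 0 (should be 0)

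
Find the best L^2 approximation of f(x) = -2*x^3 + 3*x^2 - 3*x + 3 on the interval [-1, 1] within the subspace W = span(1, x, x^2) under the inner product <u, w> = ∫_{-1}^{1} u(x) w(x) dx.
g(x) = 3*x^2 - 21*x/5 + 3

The best approximation g ∈ W is the orthogonal projection of f onto W. Writing g = a_0 + a_1 x + a_2 x^2, the coefficients solve the normal equations G · a = b where
  G_{ij} = <φ_i, φ_j> and b_i = <f, φ_i>, with φ_0 = 1, φ_1 = x, φ_2 = x^2.
G =
  [2, 0, 2/3]
  [0, 2/3, 0]
  [2/3, 0, 2/5],
b = (8, -14/5, 16/5).
Solving gives a_0 = 3, a_1 = -21/5, a_2 = 3, so
  g(x) = 3*x^2 - 21*x/5 + 3.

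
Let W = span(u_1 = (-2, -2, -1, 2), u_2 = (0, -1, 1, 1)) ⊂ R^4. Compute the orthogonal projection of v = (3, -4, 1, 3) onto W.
proj_W(v) = (1/5, -77/30, 43/15, 77/30)

Set up U = [u_1 | ... | u_2] ∈ R^(4×2). The projector onto W = col(U) is P = U (U^T U)^(-1) U^T.
Compute U^T U =
  [13, 3]
  [3, 3],
and U^T v = (7, 8).
Solve U^T U · c = U^T v for the coefficients: c = (-1/10, 83/30). The projection is proj_W(v) = U c.
Check: (v - proj_W(v)) · u_1 = 0  (should be 0).
Check: (v - proj_W(v)) · u_2 = 0  (should be 0).
Result: proj_W(v) = (1/5, -77/30, 43/15, 77/30).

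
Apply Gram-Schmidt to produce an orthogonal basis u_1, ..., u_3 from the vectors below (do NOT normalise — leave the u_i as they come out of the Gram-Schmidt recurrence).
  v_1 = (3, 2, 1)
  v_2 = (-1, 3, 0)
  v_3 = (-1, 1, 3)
Orthogonal basis:
  u_1 = (3, 2, 1)
  u_2 = (-23/14, 18/7, -3/14)
  u_3 = (-105/131, -35/131, 385/131)

Apply the Gram-Schmidt recurrence
  u_1 = v_1
  u_i = v_i − Σ_{j<i} ((v_i · u_j) / (u_j · u_j)) · u_j.

Step by step this gives:
  u_1 = (3, 2, 1)
  u_2 = (-23/14, 18/7, -3/14)
  u_3 = (-105/131, -35/131, 385/131)

Orthogonality check:
  u_2 · u_1 = 0 (should be 0)
  u_3 · u_1 = 0 (should be 0)
  u_3 · u_2 = 0 (should be 0)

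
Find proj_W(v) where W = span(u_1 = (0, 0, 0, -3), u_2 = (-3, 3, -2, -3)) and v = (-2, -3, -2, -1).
proj_W(v) = (-3/22, 3/22, -1/11, -1)

Set up U = [u_1 | ... | u_2] ∈ R^(4×2). The projector onto W = col(U) is P = U (U^T U)^(-1) U^T.
Compute U^T U =
  [9, 9]
  [9, 31],
and U^T v = (3, 4).
Solve U^T U · c = U^T v for the coefficients: c = (19/66, 1/22). The projection is proj_W(v) = U c.
Check: (v - proj_W(v)) · u_1 = 0  (should be 0).
Check: (v - proj_W(v)) · u_2 = 0  (should be 0).
Result: proj_W(v) = (-3/22, 3/22, -1/11, -1).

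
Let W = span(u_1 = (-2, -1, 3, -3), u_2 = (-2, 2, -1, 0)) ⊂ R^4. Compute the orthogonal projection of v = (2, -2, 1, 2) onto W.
proj_W(v) = (266/103, -185/103, 25/103, 81/103)

Set up U = [u_1 | ... | u_2] ∈ R^(4×2). The projector onto W = col(U) is P = U (U^T U)^(-1) U^T.
Compute U^T U =
  [23, -1]
  [-1, 9],
and U^T v = (-5, -9).
Solve U^T U · c = U^T v for the coefficients: c = (-27/103, -106/103). The projection is proj_W(v) = U c.
Check: (v - proj_W(v)) · u_1 = 0  (should be 0).
Check: (v - proj_W(v)) · u_2 = 0  (should be 0).
Result: proj_W(v) = (266/103, -185/103, 25/103, 81/103).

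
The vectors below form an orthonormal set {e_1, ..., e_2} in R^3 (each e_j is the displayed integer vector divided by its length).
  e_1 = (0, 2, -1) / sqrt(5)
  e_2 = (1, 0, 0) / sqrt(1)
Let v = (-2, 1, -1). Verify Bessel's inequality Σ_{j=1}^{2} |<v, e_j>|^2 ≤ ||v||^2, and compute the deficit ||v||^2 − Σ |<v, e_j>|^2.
Σ |<v, e_j>|^2 = 29/5; ||v||^2 = 6; deficit = 1/5

Write each e_j = u_j / sqrt(<u_j, u_j>) where u_j is the displayed integer vector. Then <v, e_j> = <v, u_j> / sqrt(<u_j, u_j>), so |<v, e_j>|^2 = <v, u_j>^2 / <u_j, u_j>.
Coefficients: <v, e_1> = 3/sqrt(5), <v, e_2> = -2/sqrt(1).
Square and sum: Σ |<v, e_j>|^2 = 29/5.
Compute ||v||^2 = v·v = 6.
Deficit = 6 − 29/5 = 1/5 ≥ 0, confirming Bessel's inequality. (The deficit equals ||v − Σ <v,e_j> e_j||^2, the squared distance from v to span{e_j}.)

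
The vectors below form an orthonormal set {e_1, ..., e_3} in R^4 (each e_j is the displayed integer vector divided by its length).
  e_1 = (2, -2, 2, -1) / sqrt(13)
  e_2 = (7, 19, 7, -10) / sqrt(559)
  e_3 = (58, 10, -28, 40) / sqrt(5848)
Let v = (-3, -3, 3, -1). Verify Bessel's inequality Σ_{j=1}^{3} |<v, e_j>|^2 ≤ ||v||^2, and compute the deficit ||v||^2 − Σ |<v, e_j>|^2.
Σ |<v, e_j>|^2 = 444/17; ||v||^2 = 28; deficit = 32/17

Write each e_j = u_j / sqrt(<u_j, u_j>) where u_j is the displayed integer vector. Then <v, e_j> = <v, u_j> / sqrt(<u_j, u_j>), so |<v, e_j>|^2 = <v, u_j>^2 / <u_j, u_j>.
Coefficients: <v, e_1> = 7/sqrt(13), <v, e_2> = -47/sqrt(559), <v, e_3> = -328/sqrt(5848).
Square and sum: Σ |<v, e_j>|^2 = 444/17.
Compute ||v||^2 = v·v = 28.
Deficit = 28 − 444/17 = 32/17 ≥ 0, confirming Bessel's inequality. (The deficit equals ||v − Σ <v,e_j> e_j||^2, the squared distance from v to span{e_j}.)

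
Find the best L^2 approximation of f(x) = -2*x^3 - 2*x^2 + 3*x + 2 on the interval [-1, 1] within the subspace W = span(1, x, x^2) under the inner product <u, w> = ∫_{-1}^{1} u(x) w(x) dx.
g(x) = -2*x^2 + 9*x/5 + 2

The best approximation g ∈ W is the orthogonal projection of f onto W. Writing g = a_0 + a_1 x + a_2 x^2, the coefficients solve the normal equations G · a = b where
  G_{ij} = <φ_i, φ_j> and b_i = <f, φ_i>, with φ_0 = 1, φ_1 = x, φ_2 = x^2.
G =
  [2, 0, 2/3]
  [0, 2/3, 0]
  [2/3, 0, 2/5],
b = (8/3, 6/5, 8/15).
Solving gives a_0 = 2, a_1 = 9/5, a_2 = -2, so
  g(x) = -2*x^2 + 9*x/5 + 2.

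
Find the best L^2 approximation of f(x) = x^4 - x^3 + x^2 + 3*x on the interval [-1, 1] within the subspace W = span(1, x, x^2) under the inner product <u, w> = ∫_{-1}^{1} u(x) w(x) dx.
g(x) = 13*x^2/7 + 12*x/5 - 3/35

The best approximation g ∈ W is the orthogonal projection of f onto W. Writing g = a_0 + a_1 x + a_2 x^2, the coefficients solve the normal equations G · a = b where
  G_{ij} = <φ_i, φ_j> and b_i = <f, φ_i>, with φ_0 = 1, φ_1 = x, φ_2 = x^2.
G =
  [2, 0, 2/3]
  [0, 2/3, 0]
  [2/3, 0, 2/5],
b = (16/15, 8/5, 24/35).
Solving gives a_0 = -3/35, a_1 = 12/5, a_2 = 13/7, so
  g(x) = 13*x^2/7 + 12*x/5 - 3/35.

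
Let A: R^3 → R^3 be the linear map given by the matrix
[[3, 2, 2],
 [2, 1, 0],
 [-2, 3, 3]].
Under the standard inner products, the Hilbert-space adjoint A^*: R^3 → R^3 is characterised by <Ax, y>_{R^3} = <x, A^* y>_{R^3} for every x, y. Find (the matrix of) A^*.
A^* = A^T =
[[3, 2, -2],
 [2, 1, 3],
 [2, 0, 3]]

For real matrices with standard dot products, the defining identity <Ax, y> = <x, A^* y> gives (Ax)^T y = x^T (A^*) y, i.e. x^T A^T y = x^T (A^*) y. Since this holds for all x, y, we must have A^* = A^T. Therefore
A^* =
[[3, 2, -2],
 [2, 1, 3],
 [2, 0, 3]].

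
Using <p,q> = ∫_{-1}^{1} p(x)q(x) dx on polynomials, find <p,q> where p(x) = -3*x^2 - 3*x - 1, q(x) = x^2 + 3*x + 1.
<p,q> = -178/15

Expand the product: p(x)·q(x) = -3*x^4 - 12*x^3 - 13*x^2 - 6*x - 1.
∫_{-1}^{1} of each monomial x^k gives [2/(k+1) if k even, 0 if k odd]. Integrating term-by-term (or equivalently evaluating the antiderivative F(x) = -3*x^5/5 - 3*x^4 - 13*x^3/3 - 3*x^2 - x at the endpoints):
  F(1) − F(−1) = -179/15 − (-1/15) = -178/15.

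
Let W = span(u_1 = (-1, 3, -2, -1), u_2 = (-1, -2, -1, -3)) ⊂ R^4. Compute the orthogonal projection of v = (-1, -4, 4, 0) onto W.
proj_W(v) = (14/15, -67/15, 11/5, 4/15)

Set up U = [u_1 | ... | u_2] ∈ R^(4×2). The projector onto W = col(U) is P = U (U^T U)^(-1) U^T.
Compute U^T U =
  [15, 0]
  [0, 15],
and U^T v = (-19, 5).
Solve U^T U · c = U^T v for the coefficients: c = (-19/15, 1/3). The projection is proj_W(v) = U c.
Check: (v - proj_W(v)) · u_1 = 0  (should be 0).
Check: (v - proj_W(v)) · u_2 = 0  (should be 0).
Result: proj_W(v) = (14/15, -67/15, 11/5, 4/15).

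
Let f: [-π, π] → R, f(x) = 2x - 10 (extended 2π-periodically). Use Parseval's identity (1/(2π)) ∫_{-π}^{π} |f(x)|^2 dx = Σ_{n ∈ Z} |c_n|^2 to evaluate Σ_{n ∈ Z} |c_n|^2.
Σ |c_n|^2 = 4π^2/3 + 100

Expand and integrate term by term over [-π, π]:
  ∫ (2x)^2 dx = 4·(2π^3/3); ∫ 2·2·(-10)·x dx = 0 (odd integrand); ∫ (-10)^2 dx = 100·2π.
So (1/(2π)) ∫_{-π}^{π} (2x - 10)^2 dx = 4π^2/3 + 100 = 4π^2/3 + 100.
Parseval ⇒ Σ |c_n|^2 = 4π^2/3 + 100.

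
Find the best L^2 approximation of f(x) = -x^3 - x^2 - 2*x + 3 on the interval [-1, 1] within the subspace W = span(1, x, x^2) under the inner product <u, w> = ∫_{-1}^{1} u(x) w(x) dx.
g(x) = -x^2 - 13*x/5 + 3

The best approximation g ∈ W is the orthogonal projection of f onto W. Writing g = a_0 + a_1 x + a_2 x^2, the coefficients solve the normal equations G · a = b where
  G_{ij} = <φ_i, φ_j> and b_i = <f, φ_i>, with φ_0 = 1, φ_1 = x, φ_2 = x^2.
G =
  [2, 0, 2/3]
  [0, 2/3, 0]
  [2/3, 0, 2/5],
b = (16/3, -26/15, 8/5).
Solving gives a_0 = 3, a_1 = -13/5, a_2 = -1, so
  g(x) = -x^2 - 13*x/5 + 3.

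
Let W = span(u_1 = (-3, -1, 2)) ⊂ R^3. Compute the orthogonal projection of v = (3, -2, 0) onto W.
proj_W(v) = (3/2, 1/2, -1)

Set up U = [u_1 | ... | u_1] ∈ R^(3×1). The projector onto W = col(U) is P = U (U^T U)^(-1) U^T.
Compute U^T U =
  [14],
and U^T v = (-7).
Solve U^T U · c = U^T v for the coefficients: c = (-1/2). The projection is proj_W(v) = U c.
Check: (v - proj_W(v)) · u_1 = 0  (should be 0).
Result: proj_W(v) = (3/2, 1/2, -1).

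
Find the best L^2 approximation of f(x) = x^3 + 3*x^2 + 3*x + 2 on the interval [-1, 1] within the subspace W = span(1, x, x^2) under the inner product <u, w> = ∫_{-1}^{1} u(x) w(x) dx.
g(x) = 3*x^2 + 18*x/5 + 2

The best approximation g ∈ W is the orthogonal projection of f onto W. Writing g = a_0 + a_1 x + a_2 x^2, the coefficients solve the normal equations G · a = b where
  G_{ij} = <φ_i, φ_j> and b_i = <f, φ_i>, with φ_0 = 1, φ_1 = x, φ_2 = x^2.
G =
  [2, 0, 2/3]
  [0, 2/3, 0]
  [2/3, 0, 2/5],
b = (6, 12/5, 38/15).
Solving gives a_0 = 2, a_1 = 18/5, a_2 = 3, so
  g(x) = 3*x^2 + 18*x/5 + 2.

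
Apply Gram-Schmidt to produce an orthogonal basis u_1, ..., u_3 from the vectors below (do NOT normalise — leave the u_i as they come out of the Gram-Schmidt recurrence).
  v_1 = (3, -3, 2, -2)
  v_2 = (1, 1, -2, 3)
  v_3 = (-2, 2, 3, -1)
Orthogonal basis:
  u_1 = (3, -3, 2, -2)
  u_2 = (28/13, -2/13, -16/13, 29/13)
  u_3 = (72/145, 202/145, 311/145, 4/5)

Apply the Gram-Schmidt recurrence
  u_1 = v_1
  u_i = v_i − Σ_{j<i} ((v_i · u_j) / (u_j · u_j)) · u_j.

Step by step this gives:
  u_1 = (3, -3, 2, -2)
  u_2 = (28/13, -2/13, -16/13, 29/13)
  u_3 = (72/145, 202/145, 311/145, 4/5)

Orthogonality check:
  u_2 · u_1 = 0 (should be 0)
  u_3 · u_1 = 0 (should be 0)
  u_3 · u_2 = 0 (should be 0)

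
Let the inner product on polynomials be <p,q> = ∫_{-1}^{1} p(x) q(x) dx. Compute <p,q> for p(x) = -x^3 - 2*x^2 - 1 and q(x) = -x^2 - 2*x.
<p,q> = 34/15

Expand the product: p(x)·q(x) = x^5 + 4*x^4 + 4*x^3 + x^2 + 2*x.
∫_{-1}^{1} of each monomial x^k gives [2/(k+1) if k even, 0 if k odd]. Integrating term-by-term (or equivalently evaluating the antiderivative F(x) = x^6/6 + 4*x^5/5 + x^4 + x^3/3 + x^2 at the endpoints):
  F(1) − F(−1) = 33/10 − (31/30) = 34/15.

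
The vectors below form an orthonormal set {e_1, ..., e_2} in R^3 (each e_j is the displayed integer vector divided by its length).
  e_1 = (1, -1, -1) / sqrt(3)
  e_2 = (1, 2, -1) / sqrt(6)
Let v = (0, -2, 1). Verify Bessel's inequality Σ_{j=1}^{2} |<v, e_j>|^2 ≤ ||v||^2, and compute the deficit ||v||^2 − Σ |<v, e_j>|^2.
Σ |<v, e_j>|^2 = 9/2; ||v||^2 = 5; deficit = 1/2

Write each e_j = u_j / sqrt(<u_j, u_j>) where u_j is the displayed integer vector. Then <v, e_j> = <v, u_j> / sqrt(<u_j, u_j>), so |<v, e_j>|^2 = <v, u_j>^2 / <u_j, u_j>.
Coefficients: <v, e_1> = 1/sqrt(3), <v, e_2> = -5/sqrt(6).
Square and sum: Σ |<v, e_j>|^2 = 9/2.
Compute ||v||^2 = v·v = 5.
Deficit = 5 − 9/2 = 1/2 ≥ 0, confirming Bessel's inequality. (The deficit equals ||v − Σ <v,e_j> e_j||^2, the squared distance from v to span{e_j}.)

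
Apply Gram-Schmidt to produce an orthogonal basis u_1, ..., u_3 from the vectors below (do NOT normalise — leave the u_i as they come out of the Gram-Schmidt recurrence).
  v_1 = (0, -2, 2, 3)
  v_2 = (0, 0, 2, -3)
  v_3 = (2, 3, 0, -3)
Orthogonal basis:
  u_1 = (0, -2, 2, 3)
  u_2 = (0, -10/17, 44/17, -36/17)
  u_3 = (2, 72/49, 36/49, 24/49)

Apply the Gram-Schmidt recurrence
  u_1 = v_1
  u_i = v_i − Σ_{j<i} ((v_i · u_j) / (u_j · u_j)) · u_j.

Step by step this gives:
  u_1 = (0, -2, 2, 3)
  u_2 = (0, -10/17, 44/17, -36/17)
  u_3 = (2, 72/49, 36/49, 24/49)

Orthogonality check:
  u_2 · u_1 = 0 (should be 0)
  u_3 · u_1 = 0 (should be 0)
  u_3 · u_2 = 0 (should be 0)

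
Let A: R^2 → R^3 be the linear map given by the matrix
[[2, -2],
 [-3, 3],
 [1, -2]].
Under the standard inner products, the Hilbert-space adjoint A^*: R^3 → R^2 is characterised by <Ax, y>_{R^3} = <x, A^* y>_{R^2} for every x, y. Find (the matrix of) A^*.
A^* = A^T =
[[2, -3, 1],
 [-2, 3, -2]]

For real matrices with standard dot products, the defining identity <Ax, y> = <x, A^* y> gives (Ax)^T y = x^T (A^*) y, i.e. x^T A^T y = x^T (A^*) y. Since this holds for all x, y, we must have A^* = A^T. Therefore
A^* =
[[2, -3, 1],
 [-2, 3, -2]].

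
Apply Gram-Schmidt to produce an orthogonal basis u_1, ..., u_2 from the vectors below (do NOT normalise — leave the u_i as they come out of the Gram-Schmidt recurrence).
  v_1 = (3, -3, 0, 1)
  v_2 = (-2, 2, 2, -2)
Orthogonal basis:
  u_1 = (3, -3, 0, 1)
  u_2 = (4/19, -4/19, 2, -24/19)

Apply the Gram-Schmidt recurrence
  u_1 = v_1
  u_i = v_i − Σ_{j<i} ((v_i · u_j) / (u_j · u_j)) · u_j.

Step by step this gives:
  u_1 = (3, -3, 0, 1)
  u_2 = (4/19, -4/19, 2, -24/19)

Orthogonality check:
  u_2 · u_1 = 0 (should be 0)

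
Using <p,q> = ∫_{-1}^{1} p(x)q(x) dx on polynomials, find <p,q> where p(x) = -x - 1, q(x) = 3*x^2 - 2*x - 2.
<p,q> = 10/3

Expand the product: p(x)·q(x) = -3*x^3 - x^2 + 4*x + 2.
∫_{-1}^{1} of each monomial x^k gives [2/(k+1) if k even, 0 if k odd]. Integrating term-by-term (or equivalently evaluating the antiderivative F(x) = -3*x^4/4 - x^3/3 + 2*x^2 + 2*x at the endpoints):
  F(1) − F(−1) = 35/12 − (-5/12) = 10/3.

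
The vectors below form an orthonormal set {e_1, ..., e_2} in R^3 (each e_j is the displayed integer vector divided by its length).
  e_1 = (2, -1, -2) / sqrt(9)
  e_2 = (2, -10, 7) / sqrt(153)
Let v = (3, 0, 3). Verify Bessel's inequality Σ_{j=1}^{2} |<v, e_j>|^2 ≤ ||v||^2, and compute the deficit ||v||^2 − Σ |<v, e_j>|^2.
Σ |<v, e_j>|^2 = 81/17; ||v||^2 = 18; deficit = 225/17

Write each e_j = u_j / sqrt(<u_j, u_j>) where u_j is the displayed integer vector. Then <v, e_j> = <v, u_j> / sqrt(<u_j, u_j>), so |<v, e_j>|^2 = <v, u_j>^2 / <u_j, u_j>.
Coefficients: <v, e_1> = 0/sqrt(9), <v, e_2> = 27/sqrt(153).
Square and sum: Σ |<v, e_j>|^2 = 81/17.
Compute ||v||^2 = v·v = 18.
Deficit = 18 − 81/17 = 225/17 ≥ 0, confirming Bessel's inequality. (The deficit equals ||v − Σ <v,e_j> e_j||^2, the squared distance from v to span{e_j}.)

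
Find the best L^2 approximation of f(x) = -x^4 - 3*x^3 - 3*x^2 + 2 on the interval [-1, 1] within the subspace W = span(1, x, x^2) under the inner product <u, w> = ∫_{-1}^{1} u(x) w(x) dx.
g(x) = -27*x^2/7 - 9*x/5 + 73/35

The best approximation g ∈ W is the orthogonal projection of f onto W. Writing g = a_0 + a_1 x + a_2 x^2, the coefficients solve the normal equations G · a = b where
  G_{ij} = <φ_i, φ_j> and b_i = <f, φ_i>, with φ_0 = 1, φ_1 = x, φ_2 = x^2.
G =
  [2, 0, 2/3]
  [0, 2/3, 0]
  [2/3, 0, 2/5],
b = (8/5, -6/5, -16/105).
Solving gives a_0 = 73/35, a_1 = -9/5, a_2 = -27/7, so
  g(x) = -27*x^2/7 - 9*x/5 + 73/35.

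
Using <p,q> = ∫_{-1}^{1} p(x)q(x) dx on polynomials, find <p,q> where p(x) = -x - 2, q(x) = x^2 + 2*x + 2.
<p,q> = -32/3

Expand the product: p(x)·q(x) = -x^3 - 4*x^2 - 6*x - 4.
∫_{-1}^{1} of each monomial x^k gives [2/(k+1) if k even, 0 if k odd]. Integrating term-by-term (or equivalently evaluating the antiderivative F(x) = -x^4/4 - 4*x^3/3 - 3*x^2 - 4*x at the endpoints):
  F(1) − F(−1) = -103/12 − (25/12) = -32/3.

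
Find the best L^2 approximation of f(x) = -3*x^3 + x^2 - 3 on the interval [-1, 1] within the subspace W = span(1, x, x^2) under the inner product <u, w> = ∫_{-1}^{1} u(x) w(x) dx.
g(x) = x^2 - 9*x/5 - 3

The best approximation g ∈ W is the orthogonal projection of f onto W. Writing g = a_0 + a_1 x + a_2 x^2, the coefficients solve the normal equations G · a = b where
  G_{ij} = <φ_i, φ_j> and b_i = <f, φ_i>, with φ_0 = 1, φ_1 = x, φ_2 = x^2.
G =
  [2, 0, 2/3]
  [0, 2/3, 0]
  [2/3, 0, 2/5],
b = (-16/3, -6/5, -8/5).
Solving gives a_0 = -3, a_1 = -9/5, a_2 = 1, so
  g(x) = x^2 - 9*x/5 - 3.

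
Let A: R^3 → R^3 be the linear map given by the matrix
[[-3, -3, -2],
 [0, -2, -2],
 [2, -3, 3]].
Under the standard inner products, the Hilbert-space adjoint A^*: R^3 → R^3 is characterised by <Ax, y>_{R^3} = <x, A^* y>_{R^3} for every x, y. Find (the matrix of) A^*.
A^* = A^T =
[[-3, 0, 2],
 [-3, -2, -3],
 [-2, -2, 3]]

For real matrices with standard dot products, the defining identity <Ax, y> = <x, A^* y> gives (Ax)^T y = x^T (A^*) y, i.e. x^T A^T y = x^T (A^*) y. Since this holds for all x, y, we must have A^* = A^T. Therefore
A^* =
[[-3, 0, 2],
 [-3, -2, -3],
 [-2, -2, 3]].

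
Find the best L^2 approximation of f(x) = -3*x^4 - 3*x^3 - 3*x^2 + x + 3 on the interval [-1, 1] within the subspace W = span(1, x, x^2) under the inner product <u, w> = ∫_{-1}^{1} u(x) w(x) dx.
g(x) = -39*x^2/7 - 4*x/5 + 114/35

The best approximation g ∈ W is the orthogonal projection of f onto W. Writing g = a_0 + a_1 x + a_2 x^2, the coefficients solve the normal equations G · a = b where
  G_{ij} = <φ_i, φ_j> and b_i = <f, φ_i>, with φ_0 = 1, φ_1 = x, φ_2 = x^2.
G =
  [2, 0, 2/3]
  [0, 2/3, 0]
  [2/3, 0, 2/5],
b = (14/5, -8/15, -2/35).
Solving gives a_0 = 114/35, a_1 = -4/5, a_2 = -39/7, so
  g(x) = -39*x^2/7 - 4*x/5 + 114/35.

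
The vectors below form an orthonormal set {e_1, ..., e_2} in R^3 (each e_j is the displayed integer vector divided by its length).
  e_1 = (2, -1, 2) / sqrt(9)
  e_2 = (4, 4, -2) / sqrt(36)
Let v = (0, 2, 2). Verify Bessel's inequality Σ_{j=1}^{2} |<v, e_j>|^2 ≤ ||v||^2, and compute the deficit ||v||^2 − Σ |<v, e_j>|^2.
Σ |<v, e_j>|^2 = 8/9; ||v||^2 = 8; deficit = 64/9

Write each e_j = u_j / sqrt(<u_j, u_j>) where u_j is the displayed integer vector. Then <v, e_j> = <v, u_j> / sqrt(<u_j, u_j>), so |<v, e_j>|^2 = <v, u_j>^2 / <u_j, u_j>.
Coefficients: <v, e_1> = 2/sqrt(9), <v, e_2> = 4/sqrt(36).
Square and sum: Σ |<v, e_j>|^2 = 8/9.
Compute ||v||^2 = v·v = 8.
Deficit = 8 − 8/9 = 64/9 ≥ 0, confirming Bessel's inequality. (The deficit equals ||v − Σ <v,e_j> e_j||^2, the squared distance from v to span{e_j}.)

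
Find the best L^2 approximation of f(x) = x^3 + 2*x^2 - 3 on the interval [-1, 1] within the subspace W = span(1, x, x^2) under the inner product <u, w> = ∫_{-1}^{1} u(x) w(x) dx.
g(x) = 2*x^2 + 3*x/5 - 3

The best approximation g ∈ W is the orthogonal projection of f onto W. Writing g = a_0 + a_1 x + a_2 x^2, the coefficients solve the normal equations G · a = b where
  G_{ij} = <φ_i, φ_j> and b_i = <f, φ_i>, with φ_0 = 1, φ_1 = x, φ_2 = x^2.
G =
  [2, 0, 2/3]
  [0, 2/3, 0]
  [2/3, 0, 2/5],
b = (-14/3, 2/5, -6/5).
Solving gives a_0 = -3, a_1 = 3/5, a_2 = 2, so
  g(x) = 2*x^2 + 3*x/5 - 3.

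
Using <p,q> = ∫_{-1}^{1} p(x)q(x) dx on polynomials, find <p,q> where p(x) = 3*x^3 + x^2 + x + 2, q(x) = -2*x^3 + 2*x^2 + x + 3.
<p,q> = 1766/105

Expand the product: p(x)·q(x) = -6*x^6 + 4*x^5 + 3*x^4 + 8*x^3 + 8*x^2 + 5*x + 6.
∫_{-1}^{1} of each monomial x^k gives [2/(k+1) if k even, 0 if k odd]. Integrating term-by-term (or equivalently evaluating the antiderivative F(x) = -6*x^7/7 + 2*x^6/3 + 3*x^5/5 + 2*x^4 + 8*x^3/3 + 5*x^2/2 + 6*x at the endpoints):
  F(1) − F(−1) = 2851/210 − (-227/70) = 1766/105.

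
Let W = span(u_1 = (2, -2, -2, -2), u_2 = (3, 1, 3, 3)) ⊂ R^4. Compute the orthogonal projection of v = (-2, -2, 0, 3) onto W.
proj_W(v) = (-13/12, 3/4, 7/12, 7/12)

Set up U = [u_1 | ... | u_2] ∈ R^(4×2). The projector onto W = col(U) is P = U (U^T U)^(-1) U^T.
Compute U^T U =
  [16, -8]
  [-8, 28],
and U^T v = (-6, 1).
Solve U^T U · c = U^T v for the coefficients: c = (-5/12, -1/12). The projection is proj_W(v) = U c.
Check: (v - proj_W(v)) · u_1 = 0  (should be 0).
Check: (v - proj_W(v)) · u_2 = 0  (should be 0).
Result: proj_W(v) = (-13/12, 3/4, 7/12, 7/12).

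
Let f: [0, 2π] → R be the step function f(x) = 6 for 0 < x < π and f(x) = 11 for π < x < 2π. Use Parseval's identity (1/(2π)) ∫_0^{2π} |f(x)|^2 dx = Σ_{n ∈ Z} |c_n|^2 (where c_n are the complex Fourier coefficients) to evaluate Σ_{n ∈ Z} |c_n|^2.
Σ |c_n|^2 = 157/2

Parseval equates the L^2 energy of f (normalised by 1/(2π)) with the ℓ^2 sum of its Fourier coefficients: (1/(2π)) ∫_0^{2π} |f|^2 = Σ |c_n|^2.
Compute the left side: (1/(2π)) [∫_0^π 6^2 dx + ∫_π^{2π} 11^2 dx] = (1/(2π)) · (36π + 121π) = (36 + 121)/2 = 157/2.
So Σ_{n ∈ Z} |c_n|^2 = 157/2.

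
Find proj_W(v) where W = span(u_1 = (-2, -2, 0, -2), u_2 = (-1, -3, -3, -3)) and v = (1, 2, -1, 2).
proj_W(v) = (13/7, 11/7, -3/7, 11/7)

Set up U = [u_1 | ... | u_2] ∈ R^(4×2). The projector onto W = col(U) is P = U (U^T U)^(-1) U^T.
Compute U^T U =
  [12, 14]
  [14, 28],
and U^T v = (-10, -10).
Solve U^T U · c = U^T v for the coefficients: c = (-1, 1/7). The projection is proj_W(v) = U c.
Check: (v - proj_W(v)) · u_1 = 0  (should be 0).
Check: (v - proj_W(v)) · u_2 = 0  (should be 0).
Result: proj_W(v) = (13/7, 11/7, -3/7, 11/7).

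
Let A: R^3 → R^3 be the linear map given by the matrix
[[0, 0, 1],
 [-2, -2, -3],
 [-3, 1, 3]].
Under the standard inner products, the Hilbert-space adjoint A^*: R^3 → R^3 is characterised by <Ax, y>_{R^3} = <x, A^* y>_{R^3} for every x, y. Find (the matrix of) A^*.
A^* = A^T =
[[0, -2, -3],
 [0, -2, 1],
 [1, -3, 3]]

For real matrices with standard dot products, the defining identity <Ax, y> = <x, A^* y> gives (Ax)^T y = x^T (A^*) y, i.e. x^T A^T y = x^T (A^*) y. Since this holds for all x, y, we must have A^* = A^T. Therefore
A^* =
[[0, -2, -3],
 [0, -2, 1],
 [1, -3, 3]].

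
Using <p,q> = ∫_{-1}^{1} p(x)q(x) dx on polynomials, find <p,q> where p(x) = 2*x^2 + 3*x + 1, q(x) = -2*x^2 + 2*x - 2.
<p,q> = -28/5

Expand the product: p(x)·q(x) = -4*x^4 - 2*x^3 - 4*x - 2.
∫_{-1}^{1} of each monomial x^k gives [2/(k+1) if k even, 0 if k odd]. Integrating term-by-term (or equivalently evaluating the antiderivative F(x) = -4*x^5/5 - x^4/2 - 2*x^2 - 2*x at the endpoints):
  F(1) − F(−1) = -53/10 − (3/10) = -28/5.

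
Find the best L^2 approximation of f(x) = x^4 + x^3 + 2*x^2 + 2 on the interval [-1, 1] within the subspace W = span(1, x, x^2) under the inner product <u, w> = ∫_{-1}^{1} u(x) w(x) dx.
g(x) = 20*x^2/7 + 3*x/5 + 67/35

The best approximation g ∈ W is the orthogonal projection of f onto W. Writing g = a_0 + a_1 x + a_2 x^2, the coefficients solve the normal equations G · a = b where
  G_{ij} = <φ_i, φ_j> and b_i = <f, φ_i>, with φ_0 = 1, φ_1 = x, φ_2 = x^2.
G =
  [2, 0, 2/3]
  [0, 2/3, 0]
  [2/3, 0, 2/5],
b = (86/15, 2/5, 254/105).
Solving gives a_0 = 67/35, a_1 = 3/5, a_2 = 20/7, so
  g(x) = 20*x^2/7 + 3*x/5 + 67/35.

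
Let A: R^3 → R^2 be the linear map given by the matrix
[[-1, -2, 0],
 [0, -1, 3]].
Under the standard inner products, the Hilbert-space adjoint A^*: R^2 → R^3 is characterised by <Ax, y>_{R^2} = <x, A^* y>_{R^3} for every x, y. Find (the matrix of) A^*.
A^* = A^T =
[[-1, 0],
 [-2, -1],
 [0, 3]]

For real matrices with standard dot products, the defining identity <Ax, y> = <x, A^* y> gives (Ax)^T y = x^T (A^*) y, i.e. x^T A^T y = x^T (A^*) y. Since this holds for all x, y, we must have A^* = A^T. Therefore
A^* =
[[-1, 0],
 [-2, -1],
 [0, 3]].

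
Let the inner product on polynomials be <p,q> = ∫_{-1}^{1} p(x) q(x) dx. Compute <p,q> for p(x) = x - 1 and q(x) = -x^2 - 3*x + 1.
<p,q> = -10/3

Expand the product: p(x)·q(x) = -x^3 - 2*x^2 + 4*x - 1.
∫_{-1}^{1} of each monomial x^k gives [2/(k+1) if k even, 0 if k odd]. Integrating term-by-term (or equivalently evaluating the antiderivative F(x) = -x^4/4 - 2*x^3/3 + 2*x^2 - x at the endpoints):
  F(1) − F(−1) = 1/12 − (41/12) = -10/3.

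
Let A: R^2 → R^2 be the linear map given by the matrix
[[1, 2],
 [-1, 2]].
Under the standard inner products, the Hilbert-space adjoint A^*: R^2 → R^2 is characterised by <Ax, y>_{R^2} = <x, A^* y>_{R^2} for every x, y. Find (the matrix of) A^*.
A^* = A^T =
[[1, -1],
 [2, 2]]

For real matrices with standard dot products, the defining identity <Ax, y> = <x, A^* y> gives (Ax)^T y = x^T (A^*) y, i.e. x^T A^T y = x^T (A^*) y. Since this holds for all x, y, we must have A^* = A^T. Therefore
A^* =
[[1, -1],
 [2, 2]].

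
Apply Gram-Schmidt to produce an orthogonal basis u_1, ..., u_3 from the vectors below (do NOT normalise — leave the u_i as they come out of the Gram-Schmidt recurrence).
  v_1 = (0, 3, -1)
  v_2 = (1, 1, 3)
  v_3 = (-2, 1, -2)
Orthogonal basis:
  u_1 = (0, 3, -1)
  u_2 = (1, 1, 3)
  u_3 = (-15/11, 3/22, 9/22)

Apply the Gram-Schmidt recurrence
  u_1 = v_1
  u_i = v_i − Σ_{j<i} ((v_i · u_j) / (u_j · u_j)) · u_j.

Step by step this gives:
  u_1 = (0, 3, -1)
  u_2 = (1, 1, 3)
  u_3 = (-15/11, 3/22, 9/22)

Orthogonality check:
  u_2 · u_1 = 0 (should be 0)
  u_3 · u_1 = 0 (should be 0)
  u_3 · u_2 = 0 (should be 0)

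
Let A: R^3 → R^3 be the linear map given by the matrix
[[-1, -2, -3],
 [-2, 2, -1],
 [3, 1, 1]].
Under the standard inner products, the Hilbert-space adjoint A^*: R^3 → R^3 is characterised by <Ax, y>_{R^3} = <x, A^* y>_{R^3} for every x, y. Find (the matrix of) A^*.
A^* = A^T =
[[-1, -2, 3],
 [-2, 2, 1],
 [-3, -1, 1]]

For real matrices with standard dot products, the defining identity <Ax, y> = <x, A^* y> gives (Ax)^T y = x^T (A^*) y, i.e. x^T A^T y = x^T (A^*) y. Since this holds for all x, y, we must have A^* = A^T. Therefore
A^* =
[[-1, -2, 3],
 [-2, 2, 1],
 [-3, -1, 1]].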